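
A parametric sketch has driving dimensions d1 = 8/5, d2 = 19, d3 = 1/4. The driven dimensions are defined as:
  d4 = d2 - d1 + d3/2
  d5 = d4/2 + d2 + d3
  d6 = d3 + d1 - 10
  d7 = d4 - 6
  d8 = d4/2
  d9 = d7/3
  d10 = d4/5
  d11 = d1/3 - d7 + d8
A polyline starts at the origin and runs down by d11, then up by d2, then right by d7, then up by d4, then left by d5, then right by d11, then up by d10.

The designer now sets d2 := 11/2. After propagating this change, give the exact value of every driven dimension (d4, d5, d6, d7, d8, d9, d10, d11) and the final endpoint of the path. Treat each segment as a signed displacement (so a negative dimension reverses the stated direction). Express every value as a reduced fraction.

Apply edit: d2 := 11/2
  d4 = d2 - d1 + d3/2 = 161/40
  d5 = d4/2 + d2 + d3 = 621/80
  d6 = d3 + d1 - 10 = -163/20
  d7 = d4 - 6 = -79/40
  d8 = d4/2 = 161/80
  d9 = d7/3 = -79/120
  d10 = d4/5 = 161/200
  d11 = d1/3 - d7 + d8 = 217/48
Walk from origin (0, 0):
  seg 1: down by d11 = 217/48 → (0, -217/48)
  seg 2: up by d2 = 11/2 → (0, 47/48)
  seg 3: right by d7 = -79/40 → (-79/40, 47/48)
  seg 4: up by d4 = 161/40 → (-79/40, 1201/240)
  seg 5: left by d5 = 621/80 → (-779/80, 1201/240)
  seg 6: right by d11 = 217/48 → (-313/60, 1201/240)
  seg 7: up by d10 = 161/200 → (-313/60, 6971/1200)

d4 = 161/40
d5 = 621/80
d6 = -163/20
d7 = -79/40
d8 = 161/80
d9 = -79/120
d10 = 161/200
d11 = 217/48
endpoint = (-313/60, 6971/1200)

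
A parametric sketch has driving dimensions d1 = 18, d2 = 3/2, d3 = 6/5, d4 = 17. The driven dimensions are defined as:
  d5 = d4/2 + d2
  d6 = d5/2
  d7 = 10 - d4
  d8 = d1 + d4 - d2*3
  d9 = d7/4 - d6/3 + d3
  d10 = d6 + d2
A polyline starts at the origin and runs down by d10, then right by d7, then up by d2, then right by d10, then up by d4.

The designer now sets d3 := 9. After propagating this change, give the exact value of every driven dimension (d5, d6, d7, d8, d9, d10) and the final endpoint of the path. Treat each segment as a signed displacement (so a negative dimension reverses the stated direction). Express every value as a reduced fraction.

Apply edit: d3 := 9
  d5 = d4/2 + d2 = 10
  d6 = d5/2 = 5
  d7 = 10 - d4 = -7
  d8 = d1 + d4 - d2*3 = 61/2
  d9 = d7/4 - d6/3 + d3 = 67/12
  d10 = d6 + d2 = 13/2
Walk from origin (0, 0):
  seg 1: down by d10 = 13/2 → (0, -13/2)
  seg 2: right by d7 = -7 → (-7, -13/2)
  seg 3: up by d2 = 3/2 → (-7, -5)
  seg 4: right by d10 = 13/2 → (-1/2, -5)
  seg 5: up by d4 = 17 → (-1/2, 12)

d5 = 10
d6 = 5
d7 = -7
d8 = 61/2
d9 = 67/12
d10 = 13/2
endpoint = (-1/2, 12)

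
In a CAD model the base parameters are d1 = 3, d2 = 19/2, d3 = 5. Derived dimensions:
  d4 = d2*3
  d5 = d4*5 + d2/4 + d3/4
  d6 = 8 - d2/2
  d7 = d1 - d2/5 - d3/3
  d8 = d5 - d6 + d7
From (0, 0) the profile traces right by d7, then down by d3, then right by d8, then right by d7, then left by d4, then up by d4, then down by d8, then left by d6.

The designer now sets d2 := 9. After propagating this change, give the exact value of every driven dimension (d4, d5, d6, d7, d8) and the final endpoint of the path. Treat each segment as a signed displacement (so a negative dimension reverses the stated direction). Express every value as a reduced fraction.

d4 = 27
d5 = 277/2
d6 = 7/2
d7 = -7/15
d8 = 2018/15
endpoint = (1031/10, -1688/15)

Apply edit: d2 := 9
  d4 = d2*3 = 27
  d5 = d4*5 + d2/4 + d3/4 = 277/2
  d6 = 8 - d2/2 = 7/2
  d7 = d1 - d2/5 - d3/3 = -7/15
  d8 = d5 - d6 + d7 = 2018/15
Walk from origin (0, 0):
  seg 1: right by d7 = -7/15 → (-7/15, 0)
  seg 2: down by d3 = 5 → (-7/15, -5)
  seg 3: right by d8 = 2018/15 → (2011/15, -5)
  seg 4: right by d7 = -7/15 → (668/5, -5)
  seg 5: left by d4 = 27 → (533/5, -5)
  seg 6: up by d4 = 27 → (533/5, 22)
  seg 7: down by d8 = 2018/15 → (533/5, -1688/15)
  seg 8: left by d6 = 7/2 → (1031/10, -1688/15)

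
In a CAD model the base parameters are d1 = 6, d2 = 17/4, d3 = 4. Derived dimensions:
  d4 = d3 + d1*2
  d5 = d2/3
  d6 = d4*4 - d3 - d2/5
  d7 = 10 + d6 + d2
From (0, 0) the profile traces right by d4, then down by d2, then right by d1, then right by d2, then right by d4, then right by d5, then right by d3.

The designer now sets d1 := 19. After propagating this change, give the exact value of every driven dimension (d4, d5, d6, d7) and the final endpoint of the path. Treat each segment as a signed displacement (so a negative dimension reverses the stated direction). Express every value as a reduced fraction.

d4 = 42
d5 = 17/12
d6 = 3263/20
d7 = 887/5
endpoint = (338/3, -17/4)

Apply edit: d1 := 19
  d4 = d3 + d1*2 = 42
  d5 = d2/3 = 17/12
  d6 = d4*4 - d3 - d2/5 = 3263/20
  d7 = 10 + d6 + d2 = 887/5
Walk from origin (0, 0):
  seg 1: right by d4 = 42 → (42, 0)
  seg 2: down by d2 = 17/4 → (42, -17/4)
  seg 3: right by d1 = 19 → (61, -17/4)
  seg 4: right by d2 = 17/4 → (261/4, -17/4)
  seg 5: right by d4 = 42 → (429/4, -17/4)
  seg 6: right by d5 = 17/12 → (326/3, -17/4)
  seg 7: right by d3 = 4 → (338/3, -17/4)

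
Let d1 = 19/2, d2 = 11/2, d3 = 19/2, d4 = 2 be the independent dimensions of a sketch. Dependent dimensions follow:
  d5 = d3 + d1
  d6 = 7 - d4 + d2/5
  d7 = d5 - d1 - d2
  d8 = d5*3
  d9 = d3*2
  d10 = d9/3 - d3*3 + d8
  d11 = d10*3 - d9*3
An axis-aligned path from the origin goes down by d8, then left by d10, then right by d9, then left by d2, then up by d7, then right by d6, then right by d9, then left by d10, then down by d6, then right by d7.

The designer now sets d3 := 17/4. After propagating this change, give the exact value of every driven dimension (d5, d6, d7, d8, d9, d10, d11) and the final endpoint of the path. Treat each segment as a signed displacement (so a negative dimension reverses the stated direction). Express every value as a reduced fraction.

d5 = 55/4
d6 = 61/10
d7 = -5/4
d8 = 165/4
d9 = 17/2
d10 = 94/3
d11 = 137/2
endpoint = (-2779/60, -243/5)

Apply edit: d3 := 17/4
  d5 = d3 + d1 = 55/4
  d6 = 7 - d4 + d2/5 = 61/10
  d7 = d5 - d1 - d2 = -5/4
  d8 = d5*3 = 165/4
  d9 = d3*2 = 17/2
  d10 = d9/3 - d3*3 + d8 = 94/3
  d11 = d10*3 - d9*3 = 137/2
Walk from origin (0, 0):
  seg 1: down by d8 = 165/4 → (0, -165/4)
  seg 2: left by d10 = 94/3 → (-94/3, -165/4)
  seg 3: right by d9 = 17/2 → (-137/6, -165/4)
  seg 4: left by d2 = 11/2 → (-85/3, -165/4)
  seg 5: up by d7 = -5/4 → (-85/3, -85/2)
  seg 6: right by d6 = 61/10 → (-667/30, -85/2)
  seg 7: right by d9 = 17/2 → (-206/15, -85/2)
  seg 8: left by d10 = 94/3 → (-676/15, -85/2)
  seg 9: down by d6 = 61/10 → (-676/15, -243/5)
  seg 10: right by d7 = -5/4 → (-2779/60, -243/5)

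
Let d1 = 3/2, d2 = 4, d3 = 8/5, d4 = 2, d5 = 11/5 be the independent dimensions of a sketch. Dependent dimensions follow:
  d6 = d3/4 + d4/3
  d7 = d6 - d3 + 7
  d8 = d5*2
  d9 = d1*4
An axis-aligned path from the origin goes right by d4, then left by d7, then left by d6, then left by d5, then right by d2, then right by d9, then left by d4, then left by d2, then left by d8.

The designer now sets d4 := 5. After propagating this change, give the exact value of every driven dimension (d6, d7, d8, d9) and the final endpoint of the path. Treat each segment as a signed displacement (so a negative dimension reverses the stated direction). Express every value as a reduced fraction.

Apply edit: d4 := 5
  d6 = d3/4 + d4/3 = 31/15
  d7 = d6 - d3 + 7 = 112/15
  d8 = d5*2 = 22/5
  d9 = d1*4 = 6
Walk from origin (0, 0):
  seg 1: right by d4 = 5 → (5, 0)
  seg 2: left by d7 = 112/15 → (-37/15, 0)
  seg 3: left by d6 = 31/15 → (-68/15, 0)
  seg 4: left by d5 = 11/5 → (-101/15, 0)
  seg 5: right by d2 = 4 → (-41/15, 0)
  seg 6: right by d9 = 6 → (49/15, 0)
  seg 7: left by d4 = 5 → (-26/15, 0)
  seg 8: left by d2 = 4 → (-86/15, 0)
  seg 9: left by d8 = 22/5 → (-152/15, 0)

d6 = 31/15
d7 = 112/15
d8 = 22/5
d9 = 6
endpoint = (-152/15, 0)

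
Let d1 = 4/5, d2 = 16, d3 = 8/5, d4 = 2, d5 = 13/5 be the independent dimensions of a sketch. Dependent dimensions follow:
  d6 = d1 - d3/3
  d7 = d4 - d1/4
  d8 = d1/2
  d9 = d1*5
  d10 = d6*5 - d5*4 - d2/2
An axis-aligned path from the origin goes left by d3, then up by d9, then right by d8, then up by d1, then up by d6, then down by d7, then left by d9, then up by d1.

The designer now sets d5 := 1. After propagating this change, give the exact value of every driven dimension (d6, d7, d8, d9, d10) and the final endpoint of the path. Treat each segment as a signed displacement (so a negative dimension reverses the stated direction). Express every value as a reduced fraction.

d6 = 4/15
d7 = 9/5
d8 = 2/5
d9 = 4
d10 = -32/3
endpoint = (-26/5, 61/15)

Apply edit: d5 := 1
  d6 = d1 - d3/3 = 4/15
  d7 = d4 - d1/4 = 9/5
  d8 = d1/2 = 2/5
  d9 = d1*5 = 4
  d10 = d6*5 - d5*4 - d2/2 = -32/3
Walk from origin (0, 0):
  seg 1: left by d3 = 8/5 → (-8/5, 0)
  seg 2: up by d9 = 4 → (-8/5, 4)
  seg 3: right by d8 = 2/5 → (-6/5, 4)
  seg 4: up by d1 = 4/5 → (-6/5, 24/5)
  seg 5: up by d6 = 4/15 → (-6/5, 76/15)
  seg 6: down by d7 = 9/5 → (-6/5, 49/15)
  seg 7: left by d9 = 4 → (-26/5, 49/15)
  seg 8: up by d1 = 4/5 → (-26/5, 61/15)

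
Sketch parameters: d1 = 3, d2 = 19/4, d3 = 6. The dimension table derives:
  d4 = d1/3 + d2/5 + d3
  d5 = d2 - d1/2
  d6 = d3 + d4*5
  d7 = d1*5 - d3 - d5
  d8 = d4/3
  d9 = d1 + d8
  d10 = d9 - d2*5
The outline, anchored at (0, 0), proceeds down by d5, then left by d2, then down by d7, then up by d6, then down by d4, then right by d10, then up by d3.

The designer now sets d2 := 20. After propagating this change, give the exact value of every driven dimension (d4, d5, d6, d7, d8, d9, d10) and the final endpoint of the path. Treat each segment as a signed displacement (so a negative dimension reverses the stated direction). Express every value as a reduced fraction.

d4 = 11
d5 = 37/2
d6 = 61
d7 = -19/2
d8 = 11/3
d9 = 20/3
d10 = -280/3
endpoint = (-340/3, 47)

Apply edit: d2 := 20
  d4 = d1/3 + d2/5 + d3 = 11
  d5 = d2 - d1/2 = 37/2
  d6 = d3 + d4*5 = 61
  d7 = d1*5 - d3 - d5 = -19/2
  d8 = d4/3 = 11/3
  d9 = d1 + d8 = 20/3
  d10 = d9 - d2*5 = -280/3
Walk from origin (0, 0):
  seg 1: down by d5 = 37/2 → (0, -37/2)
  seg 2: left by d2 = 20 → (-20, -37/2)
  seg 3: down by d7 = -19/2 → (-20, -9)
  seg 4: up by d6 = 61 → (-20, 52)
  seg 5: down by d4 = 11 → (-20, 41)
  seg 6: right by d10 = -280/3 → (-340/3, 41)
  seg 7: up by d3 = 6 → (-340/3, 47)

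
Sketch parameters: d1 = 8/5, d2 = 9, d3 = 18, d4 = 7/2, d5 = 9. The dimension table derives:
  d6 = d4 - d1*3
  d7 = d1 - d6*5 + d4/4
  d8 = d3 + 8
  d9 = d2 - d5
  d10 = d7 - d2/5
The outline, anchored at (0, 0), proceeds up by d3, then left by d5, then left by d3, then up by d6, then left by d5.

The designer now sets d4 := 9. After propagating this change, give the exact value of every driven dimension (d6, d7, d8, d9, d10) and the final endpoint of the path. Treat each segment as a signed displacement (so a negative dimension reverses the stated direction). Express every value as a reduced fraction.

d6 = 21/5
d7 = -343/20
d8 = 26
d9 = 0
d10 = -379/20
endpoint = (-36, 111/5)

Apply edit: d4 := 9
  d6 = d4 - d1*3 = 21/5
  d7 = d1 - d6*5 + d4/4 = -343/20
  d8 = d3 + 8 = 26
  d9 = d2 - d5 = 0
  d10 = d7 - d2/5 = -379/20
Walk from origin (0, 0):
  seg 1: up by d3 = 18 → (0, 18)
  seg 2: left by d5 = 9 → (-9, 18)
  seg 3: left by d3 = 18 → (-27, 18)
  seg 4: up by d6 = 21/5 → (-27, 111/5)
  seg 5: left by d5 = 9 → (-36, 111/5)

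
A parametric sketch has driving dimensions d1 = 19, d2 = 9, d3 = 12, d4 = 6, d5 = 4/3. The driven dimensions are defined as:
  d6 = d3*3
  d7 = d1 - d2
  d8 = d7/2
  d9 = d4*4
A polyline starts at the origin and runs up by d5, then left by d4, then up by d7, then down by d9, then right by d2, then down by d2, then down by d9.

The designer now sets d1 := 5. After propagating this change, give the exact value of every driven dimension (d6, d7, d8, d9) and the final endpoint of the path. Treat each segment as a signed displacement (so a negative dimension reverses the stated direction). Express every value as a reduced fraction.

d6 = 36
d7 = -4
d8 = -2
d9 = 24
endpoint = (3, -179/3)

Apply edit: d1 := 5
  d6 = d3*3 = 36
  d7 = d1 - d2 = -4
  d8 = d7/2 = -2
  d9 = d4*4 = 24
Walk from origin (0, 0):
  seg 1: up by d5 = 4/3 → (0, 4/3)
  seg 2: left by d4 = 6 → (-6, 4/3)
  seg 3: up by d7 = -4 → (-6, -8/3)
  seg 4: down by d9 = 24 → (-6, -80/3)
  seg 5: right by d2 = 9 → (3, -80/3)
  seg 6: down by d2 = 9 → (3, -107/3)
  seg 7: down by d9 = 24 → (3, -179/3)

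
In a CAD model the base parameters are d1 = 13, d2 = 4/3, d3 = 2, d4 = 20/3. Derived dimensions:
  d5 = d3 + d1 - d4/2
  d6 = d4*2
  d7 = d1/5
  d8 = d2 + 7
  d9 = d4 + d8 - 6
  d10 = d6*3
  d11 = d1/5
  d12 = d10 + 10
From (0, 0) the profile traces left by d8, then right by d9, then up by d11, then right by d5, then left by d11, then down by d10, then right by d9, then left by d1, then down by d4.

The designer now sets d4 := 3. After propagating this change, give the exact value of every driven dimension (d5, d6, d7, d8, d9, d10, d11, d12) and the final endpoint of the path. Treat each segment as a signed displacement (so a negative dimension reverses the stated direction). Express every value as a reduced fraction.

Apply edit: d4 := 3
  d5 = d3 + d1 - d4/2 = 27/2
  d6 = d4*2 = 6
  d7 = d1/5 = 13/5
  d8 = d2 + 7 = 25/3
  d9 = d4 + d8 - 6 = 16/3
  d10 = d6*3 = 18
  d11 = d1/5 = 13/5
  d12 = d10 + 10 = 28
Walk from origin (0, 0):
  seg 1: left by d8 = 25/3 → (-25/3, 0)
  seg 2: right by d9 = 16/3 → (-3, 0)
  seg 3: up by d11 = 13/5 → (-3, 13/5)
  seg 4: right by d5 = 27/2 → (21/2, 13/5)
  seg 5: left by d11 = 13/5 → (79/10, 13/5)
  seg 6: down by d10 = 18 → (79/10, -77/5)
  seg 7: right by d9 = 16/3 → (397/30, -77/5)
  seg 8: left by d1 = 13 → (7/30, -77/5)
  seg 9: down by d4 = 3 → (7/30, -92/5)

d5 = 27/2
d6 = 6
d7 = 13/5
d8 = 25/3
d9 = 16/3
d10 = 18
d11 = 13/5
d12 = 28
endpoint = (7/30, -92/5)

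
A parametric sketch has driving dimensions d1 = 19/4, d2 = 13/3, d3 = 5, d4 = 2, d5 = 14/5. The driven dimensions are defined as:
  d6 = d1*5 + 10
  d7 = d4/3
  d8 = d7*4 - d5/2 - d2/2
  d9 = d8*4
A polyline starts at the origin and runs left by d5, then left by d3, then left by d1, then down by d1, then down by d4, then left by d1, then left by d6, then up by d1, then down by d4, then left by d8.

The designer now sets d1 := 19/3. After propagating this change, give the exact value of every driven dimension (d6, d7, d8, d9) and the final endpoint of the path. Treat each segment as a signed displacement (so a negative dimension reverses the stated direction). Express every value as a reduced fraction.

Apply edit: d1 := 19/3
  d6 = d1*5 + 10 = 125/3
  d7 = d4/3 = 2/3
  d8 = d7*4 - d5/2 - d2/2 = -9/10
  d9 = d8*4 = -18/5
Walk from origin (0, 0):
  seg 1: left by d5 = 14/5 → (-14/5, 0)
  seg 2: left by d3 = 5 → (-39/5, 0)
  seg 3: left by d1 = 19/3 → (-212/15, 0)
  seg 4: down by d1 = 19/3 → (-212/15, -19/3)
  seg 5: down by d4 = 2 → (-212/15, -25/3)
  seg 6: left by d1 = 19/3 → (-307/15, -25/3)
  seg 7: left by d6 = 125/3 → (-932/15, -25/3)
  seg 8: up by d1 = 19/3 → (-932/15, -2)
  seg 9: down by d4 = 2 → (-932/15, -4)
  seg 10: left by d8 = -9/10 → (-1837/30, -4)

d6 = 125/3
d7 = 2/3
d8 = -9/10
d9 = -18/5
endpoint = (-1837/30, -4)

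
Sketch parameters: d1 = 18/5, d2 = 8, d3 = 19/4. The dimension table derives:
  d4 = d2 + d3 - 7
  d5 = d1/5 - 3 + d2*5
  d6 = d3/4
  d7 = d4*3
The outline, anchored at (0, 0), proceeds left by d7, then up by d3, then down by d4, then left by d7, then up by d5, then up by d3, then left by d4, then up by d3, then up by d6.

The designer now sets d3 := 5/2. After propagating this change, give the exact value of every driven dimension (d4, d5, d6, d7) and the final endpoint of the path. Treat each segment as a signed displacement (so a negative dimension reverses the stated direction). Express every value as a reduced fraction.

d4 = 7/2
d5 = 943/25
d6 = 5/8
d7 = 21/2
endpoint = (-49/2, 8469/200)

Apply edit: d3 := 5/2
  d4 = d2 + d3 - 7 = 7/2
  d5 = d1/5 - 3 + d2*5 = 943/25
  d6 = d3/4 = 5/8
  d7 = d4*3 = 21/2
Walk from origin (0, 0):
  seg 1: left by d7 = 21/2 → (-21/2, 0)
  seg 2: up by d3 = 5/2 → (-21/2, 5/2)
  seg 3: down by d4 = 7/2 → (-21/2, -1)
  seg 4: left by d7 = 21/2 → (-21, -1)
  seg 5: up by d5 = 943/25 → (-21, 918/25)
  seg 6: up by d3 = 5/2 → (-21, 1961/50)
  seg 7: left by d4 = 7/2 → (-49/2, 1961/50)
  seg 8: up by d3 = 5/2 → (-49/2, 1043/25)
  seg 9: up by d6 = 5/8 → (-49/2, 8469/200)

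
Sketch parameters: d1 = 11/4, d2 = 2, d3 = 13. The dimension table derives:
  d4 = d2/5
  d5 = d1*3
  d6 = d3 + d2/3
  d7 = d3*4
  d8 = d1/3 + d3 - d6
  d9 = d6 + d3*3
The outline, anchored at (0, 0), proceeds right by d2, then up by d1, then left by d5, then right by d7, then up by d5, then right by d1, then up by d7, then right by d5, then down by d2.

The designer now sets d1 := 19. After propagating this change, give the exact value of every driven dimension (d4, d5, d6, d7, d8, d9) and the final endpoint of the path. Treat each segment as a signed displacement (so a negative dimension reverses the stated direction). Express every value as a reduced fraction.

Apply edit: d1 := 19
  d4 = d2/5 = 2/5
  d5 = d1*3 = 57
  d6 = d3 + d2/3 = 41/3
  d7 = d3*4 = 52
  d8 = d1/3 + d3 - d6 = 17/3
  d9 = d6 + d3*3 = 158/3
Walk from origin (0, 0):
  seg 1: right by d2 = 2 → (2, 0)
  seg 2: up by d1 = 19 → (2, 19)
  seg 3: left by d5 = 57 → (-55, 19)
  seg 4: right by d7 = 52 → (-3, 19)
  seg 5: up by d5 = 57 → (-3, 76)
  seg 6: right by d1 = 19 → (16, 76)
  seg 7: up by d7 = 52 → (16, 128)
  seg 8: right by d5 = 57 → (73, 128)
  seg 9: down by d2 = 2 → (73, 126)

d4 = 2/5
d5 = 57
d6 = 41/3
d7 = 52
d8 = 17/3
d9 = 158/3
endpoint = (73, 126)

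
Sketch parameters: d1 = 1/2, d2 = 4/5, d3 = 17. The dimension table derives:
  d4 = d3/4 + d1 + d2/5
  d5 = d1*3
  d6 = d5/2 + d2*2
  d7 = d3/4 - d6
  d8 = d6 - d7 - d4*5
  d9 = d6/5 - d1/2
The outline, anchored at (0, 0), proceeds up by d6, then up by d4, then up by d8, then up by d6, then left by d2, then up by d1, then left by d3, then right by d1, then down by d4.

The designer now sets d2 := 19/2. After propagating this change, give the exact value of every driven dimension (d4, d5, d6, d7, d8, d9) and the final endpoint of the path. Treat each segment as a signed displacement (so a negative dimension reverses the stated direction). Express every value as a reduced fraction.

d4 = 133/20
d5 = 3/2
d6 = 79/4
d7 = -31/2
d8 = 2
d9 = 37/10
endpoint = (-26, 42)

Apply edit: d2 := 19/2
  d4 = d3/4 + d1 + d2/5 = 133/20
  d5 = d1*3 = 3/2
  d6 = d5/2 + d2*2 = 79/4
  d7 = d3/4 - d6 = -31/2
  d8 = d6 - d7 - d4*5 = 2
  d9 = d6/5 - d1/2 = 37/10
Walk from origin (0, 0):
  seg 1: up by d6 = 79/4 → (0, 79/4)
  seg 2: up by d4 = 133/20 → (0, 132/5)
  seg 3: up by d8 = 2 → (0, 142/5)
  seg 4: up by d6 = 79/4 → (0, 963/20)
  seg 5: left by d2 = 19/2 → (-19/2, 963/20)
  seg 6: up by d1 = 1/2 → (-19/2, 973/20)
  seg 7: left by d3 = 17 → (-53/2, 973/20)
  seg 8: right by d1 = 1/2 → (-26, 973/20)
  seg 9: down by d4 = 133/20 → (-26, 42)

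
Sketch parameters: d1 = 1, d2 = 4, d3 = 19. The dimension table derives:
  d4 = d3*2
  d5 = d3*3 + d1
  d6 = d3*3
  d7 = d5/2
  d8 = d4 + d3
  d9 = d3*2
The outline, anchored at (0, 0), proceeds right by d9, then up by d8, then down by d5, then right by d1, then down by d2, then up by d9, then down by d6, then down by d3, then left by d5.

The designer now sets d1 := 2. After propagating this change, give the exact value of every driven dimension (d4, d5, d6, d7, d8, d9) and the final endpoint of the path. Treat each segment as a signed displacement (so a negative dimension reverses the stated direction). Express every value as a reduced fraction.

Apply edit: d1 := 2
  d4 = d3*2 = 38
  d5 = d3*3 + d1 = 59
  d6 = d3*3 = 57
  d7 = d5/2 = 59/2
  d8 = d4 + d3 = 57
  d9 = d3*2 = 38
Walk from origin (0, 0):
  seg 1: right by d9 = 38 → (38, 0)
  seg 2: up by d8 = 57 → (38, 57)
  seg 3: down by d5 = 59 → (38, -2)
  seg 4: right by d1 = 2 → (40, -2)
  seg 5: down by d2 = 4 → (40, -6)
  seg 6: up by d9 = 38 → (40, 32)
  seg 7: down by d6 = 57 → (40, -25)
  seg 8: down by d3 = 19 → (40, -44)
  seg 9: left by d5 = 59 → (-19, -44)

d4 = 38
d5 = 59
d6 = 57
d7 = 59/2
d8 = 57
d9 = 38
endpoint = (-19, -44)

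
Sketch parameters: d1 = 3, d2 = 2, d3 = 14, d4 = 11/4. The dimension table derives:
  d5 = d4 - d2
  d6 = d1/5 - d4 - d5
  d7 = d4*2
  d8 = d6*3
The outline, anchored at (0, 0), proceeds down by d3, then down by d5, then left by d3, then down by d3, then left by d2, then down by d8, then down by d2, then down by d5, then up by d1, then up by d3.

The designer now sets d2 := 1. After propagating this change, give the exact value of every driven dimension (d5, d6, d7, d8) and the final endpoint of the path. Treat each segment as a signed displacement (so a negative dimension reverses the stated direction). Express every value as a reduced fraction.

d5 = 7/4
d6 = -39/10
d7 = 11/2
d8 = -117/10
endpoint = (-15, -19/5)

Apply edit: d2 := 1
  d5 = d4 - d2 = 7/4
  d6 = d1/5 - d4 - d5 = -39/10
  d7 = d4*2 = 11/2
  d8 = d6*3 = -117/10
Walk from origin (0, 0):
  seg 1: down by d3 = 14 → (0, -14)
  seg 2: down by d5 = 7/4 → (0, -63/4)
  seg 3: left by d3 = 14 → (-14, -63/4)
  seg 4: down by d3 = 14 → (-14, -119/4)
  seg 5: left by d2 = 1 → (-15, -119/4)
  seg 6: down by d8 = -117/10 → (-15, -361/20)
  seg 7: down by d2 = 1 → (-15, -381/20)
  seg 8: down by d5 = 7/4 → (-15, -104/5)
  seg 9: up by d1 = 3 → (-15, -89/5)
  seg 10: up by d3 = 14 → (-15, -19/5)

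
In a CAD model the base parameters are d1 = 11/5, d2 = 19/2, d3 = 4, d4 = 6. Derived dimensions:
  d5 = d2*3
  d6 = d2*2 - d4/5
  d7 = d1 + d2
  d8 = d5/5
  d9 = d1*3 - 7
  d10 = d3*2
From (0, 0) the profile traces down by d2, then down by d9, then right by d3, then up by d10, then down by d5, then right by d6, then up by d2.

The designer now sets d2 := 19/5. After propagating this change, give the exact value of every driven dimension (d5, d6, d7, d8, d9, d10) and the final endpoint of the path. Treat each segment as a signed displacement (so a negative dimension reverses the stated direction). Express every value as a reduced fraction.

d5 = 57/5
d6 = 32/5
d7 = 6
d8 = 57/25
d9 = -2/5
d10 = 8
endpoint = (52/5, -3)

Apply edit: d2 := 19/5
  d5 = d2*3 = 57/5
  d6 = d2*2 - d4/5 = 32/5
  d7 = d1 + d2 = 6
  d8 = d5/5 = 57/25
  d9 = d1*3 - 7 = -2/5
  d10 = d3*2 = 8
Walk from origin (0, 0):
  seg 1: down by d2 = 19/5 → (0, -19/5)
  seg 2: down by d9 = -2/5 → (0, -17/5)
  seg 3: right by d3 = 4 → (4, -17/5)
  seg 4: up by d10 = 8 → (4, 23/5)
  seg 5: down by d5 = 57/5 → (4, -34/5)
  seg 6: right by d6 = 32/5 → (52/5, -34/5)
  seg 7: up by d2 = 19/5 → (52/5, -3)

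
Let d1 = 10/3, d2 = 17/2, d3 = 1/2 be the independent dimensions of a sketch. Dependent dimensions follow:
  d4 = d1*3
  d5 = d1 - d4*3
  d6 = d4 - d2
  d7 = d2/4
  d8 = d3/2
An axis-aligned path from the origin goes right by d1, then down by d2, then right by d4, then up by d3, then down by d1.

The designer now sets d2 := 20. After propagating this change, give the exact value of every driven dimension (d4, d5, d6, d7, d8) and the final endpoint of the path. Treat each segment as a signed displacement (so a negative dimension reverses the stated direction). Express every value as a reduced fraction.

Apply edit: d2 := 20
  d4 = d1*3 = 10
  d5 = d1 - d4*3 = -80/3
  d6 = d4 - d2 = -10
  d7 = d2/4 = 5
  d8 = d3/2 = 1/4
Walk from origin (0, 0):
  seg 1: right by d1 = 10/3 → (10/3, 0)
  seg 2: down by d2 = 20 → (10/3, -20)
  seg 3: right by d4 = 10 → (40/3, -20)
  seg 4: up by d3 = 1/2 → (40/3, -39/2)
  seg 5: down by d1 = 10/3 → (40/3, -137/6)

d4 = 10
d5 = -80/3
d6 = -10
d7 = 5
d8 = 1/4
endpoint = (40/3, -137/6)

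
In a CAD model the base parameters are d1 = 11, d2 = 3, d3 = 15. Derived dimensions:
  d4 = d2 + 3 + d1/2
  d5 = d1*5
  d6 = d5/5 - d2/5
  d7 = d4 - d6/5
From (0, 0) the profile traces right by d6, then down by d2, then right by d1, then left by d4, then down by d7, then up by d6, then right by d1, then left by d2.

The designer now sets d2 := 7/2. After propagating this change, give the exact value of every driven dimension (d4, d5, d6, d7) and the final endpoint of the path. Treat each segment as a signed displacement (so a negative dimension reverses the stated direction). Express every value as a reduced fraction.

Apply edit: d2 := 7/2
  d4 = d2 + 3 + d1/2 = 12
  d5 = d1*5 = 55
  d6 = d5/5 - d2/5 = 103/10
  d7 = d4 - d6/5 = 497/50
Walk from origin (0, 0):
  seg 1: right by d6 = 103/10 → (103/10, 0)
  seg 2: down by d2 = 7/2 → (103/10, -7/2)
  seg 3: right by d1 = 11 → (213/10, -7/2)
  seg 4: left by d4 = 12 → (93/10, -7/2)
  seg 5: down by d7 = 497/50 → (93/10, -336/25)
  seg 6: up by d6 = 103/10 → (93/10, -157/50)
  seg 7: right by d1 = 11 → (203/10, -157/50)
  seg 8: left by d2 = 7/2 → (84/5, -157/50)

d4 = 12
d5 = 55
d6 = 103/10
d7 = 497/50
endpoint = (84/5, -157/50)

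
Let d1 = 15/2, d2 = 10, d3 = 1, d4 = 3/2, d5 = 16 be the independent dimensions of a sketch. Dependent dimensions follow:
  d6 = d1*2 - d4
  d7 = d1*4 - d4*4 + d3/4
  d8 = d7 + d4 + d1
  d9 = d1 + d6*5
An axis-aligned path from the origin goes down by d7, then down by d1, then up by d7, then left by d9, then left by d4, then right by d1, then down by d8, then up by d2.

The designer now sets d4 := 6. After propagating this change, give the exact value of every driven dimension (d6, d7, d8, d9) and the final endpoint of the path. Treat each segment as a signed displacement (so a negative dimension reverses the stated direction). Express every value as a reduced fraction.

Apply edit: d4 := 6
  d6 = d1*2 - d4 = 9
  d7 = d1*4 - d4*4 + d3/4 = 25/4
  d8 = d7 + d4 + d1 = 79/4
  d9 = d1 + d6*5 = 105/2
Walk from origin (0, 0):
  seg 1: down by d7 = 25/4 → (0, -25/4)
  seg 2: down by d1 = 15/2 → (0, -55/4)
  seg 3: up by d7 = 25/4 → (0, -15/2)
  seg 4: left by d9 = 105/2 → (-105/2, -15/2)
  seg 5: left by d4 = 6 → (-117/2, -15/2)
  seg 6: right by d1 = 15/2 → (-51, -15/2)
  seg 7: down by d8 = 79/4 → (-51, -109/4)
  seg 8: up by d2 = 10 → (-51, -69/4)

d6 = 9
d7 = 25/4
d8 = 79/4
d9 = 105/2
endpoint = (-51, -69/4)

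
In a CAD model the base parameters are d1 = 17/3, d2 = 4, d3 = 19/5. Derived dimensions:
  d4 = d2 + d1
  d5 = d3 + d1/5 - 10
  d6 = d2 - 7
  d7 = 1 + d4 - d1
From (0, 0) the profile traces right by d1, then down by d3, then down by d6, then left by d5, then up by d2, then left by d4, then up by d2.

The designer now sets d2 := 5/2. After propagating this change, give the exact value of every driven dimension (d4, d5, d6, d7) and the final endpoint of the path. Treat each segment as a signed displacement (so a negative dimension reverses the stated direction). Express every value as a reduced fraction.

Apply edit: d2 := 5/2
  d4 = d2 + d1 = 49/6
  d5 = d3 + d1/5 - 10 = -76/15
  d6 = d2 - 7 = -9/2
  d7 = 1 + d4 - d1 = 7/2
Walk from origin (0, 0):
  seg 1: right by d1 = 17/3 → (17/3, 0)
  seg 2: down by d3 = 19/5 → (17/3, -19/5)
  seg 3: down by d6 = -9/2 → (17/3, 7/10)
  seg 4: left by d5 = -76/15 → (161/15, 7/10)
  seg 5: up by d2 = 5/2 → (161/15, 16/5)
  seg 6: left by d4 = 49/6 → (77/30, 16/5)
  seg 7: up by d2 = 5/2 → (77/30, 57/10)

d4 = 49/6
d5 = -76/15
d6 = -9/2
d7 = 7/2
endpoint = (77/30, 57/10)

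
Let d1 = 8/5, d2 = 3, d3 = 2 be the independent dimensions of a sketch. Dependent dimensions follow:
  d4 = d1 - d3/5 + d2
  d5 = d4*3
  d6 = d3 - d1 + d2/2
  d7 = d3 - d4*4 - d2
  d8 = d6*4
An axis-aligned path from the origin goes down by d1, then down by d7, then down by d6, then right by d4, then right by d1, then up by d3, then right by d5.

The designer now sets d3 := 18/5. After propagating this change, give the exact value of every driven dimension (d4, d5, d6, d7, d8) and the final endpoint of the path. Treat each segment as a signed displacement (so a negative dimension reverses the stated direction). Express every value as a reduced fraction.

d4 = 97/25
d5 = 291/25
d6 = 7/2
d7 = -373/25
d8 = 14
endpoint = (428/25, 671/50)

Apply edit: d3 := 18/5
  d4 = d1 - d3/5 + d2 = 97/25
  d5 = d4*3 = 291/25
  d6 = d3 - d1 + d2/2 = 7/2
  d7 = d3 - d4*4 - d2 = -373/25
  d8 = d6*4 = 14
Walk from origin (0, 0):
  seg 1: down by d1 = 8/5 → (0, -8/5)
  seg 2: down by d7 = -373/25 → (0, 333/25)
  seg 3: down by d6 = 7/2 → (0, 491/50)
  seg 4: right by d4 = 97/25 → (97/25, 491/50)
  seg 5: right by d1 = 8/5 → (137/25, 491/50)
  seg 6: up by d3 = 18/5 → (137/25, 671/50)
  seg 7: right by d5 = 291/25 → (428/25, 671/50)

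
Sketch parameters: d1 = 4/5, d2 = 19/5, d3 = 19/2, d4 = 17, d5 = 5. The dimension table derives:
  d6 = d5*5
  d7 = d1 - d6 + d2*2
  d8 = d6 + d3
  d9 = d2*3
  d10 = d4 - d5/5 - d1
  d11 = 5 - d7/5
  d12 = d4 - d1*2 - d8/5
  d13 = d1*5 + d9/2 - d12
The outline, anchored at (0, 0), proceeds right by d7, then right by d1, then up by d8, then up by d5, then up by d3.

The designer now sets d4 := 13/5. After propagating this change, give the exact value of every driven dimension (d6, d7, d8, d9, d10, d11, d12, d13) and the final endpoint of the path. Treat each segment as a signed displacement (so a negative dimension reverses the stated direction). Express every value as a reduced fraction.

Apply edit: d4 := 13/5
  d6 = d5*5 = 25
  d7 = d1 - d6 + d2*2 = -83/5
  d8 = d6 + d3 = 69/2
  d9 = d2*3 = 57/5
  d10 = d4 - d5/5 - d1 = 4/5
  d11 = 5 - d7/5 = 208/25
  d12 = d4 - d1*2 - d8/5 = -59/10
  d13 = d1*5 + d9/2 - d12 = 78/5
Walk from origin (0, 0):
  seg 1: right by d7 = -83/5 → (-83/5, 0)
  seg 2: right by d1 = 4/5 → (-79/5, 0)
  seg 3: up by d8 = 69/2 → (-79/5, 69/2)
  seg 4: up by d5 = 5 → (-79/5, 79/2)
  seg 5: up by d3 = 19/2 → (-79/5, 49)

d6 = 25
d7 = -83/5
d8 = 69/2
d9 = 57/5
d10 = 4/5
d11 = 208/25
d12 = -59/10
d13 = 78/5
endpoint = (-79/5, 49)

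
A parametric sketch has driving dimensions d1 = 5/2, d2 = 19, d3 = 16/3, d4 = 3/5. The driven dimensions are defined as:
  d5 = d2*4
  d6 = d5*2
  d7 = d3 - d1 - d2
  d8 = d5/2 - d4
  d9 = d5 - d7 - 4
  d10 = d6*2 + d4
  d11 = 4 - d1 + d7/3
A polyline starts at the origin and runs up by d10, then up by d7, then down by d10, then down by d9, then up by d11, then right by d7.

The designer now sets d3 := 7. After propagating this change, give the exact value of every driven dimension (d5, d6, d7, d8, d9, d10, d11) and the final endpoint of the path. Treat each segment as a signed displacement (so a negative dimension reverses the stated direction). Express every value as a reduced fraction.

d5 = 76
d6 = 152
d7 = -29/2
d8 = 187/5
d9 = 173/2
d10 = 1523/5
d11 = -10/3
endpoint = (-29/2, -313/3)

Apply edit: d3 := 7
  d5 = d2*4 = 76
  d6 = d5*2 = 152
  d7 = d3 - d1 - d2 = -29/2
  d8 = d5/2 - d4 = 187/5
  d9 = d5 - d7 - 4 = 173/2
  d10 = d6*2 + d4 = 1523/5
  d11 = 4 - d1 + d7/3 = -10/3
Walk from origin (0, 0):
  seg 1: up by d10 = 1523/5 → (0, 1523/5)
  seg 2: up by d7 = -29/2 → (0, 2901/10)
  seg 3: down by d10 = 1523/5 → (0, -29/2)
  seg 4: down by d9 = 173/2 → (0, -101)
  seg 5: up by d11 = -10/3 → (0, -313/3)
  seg 6: right by d7 = -29/2 → (-29/2, -313/3)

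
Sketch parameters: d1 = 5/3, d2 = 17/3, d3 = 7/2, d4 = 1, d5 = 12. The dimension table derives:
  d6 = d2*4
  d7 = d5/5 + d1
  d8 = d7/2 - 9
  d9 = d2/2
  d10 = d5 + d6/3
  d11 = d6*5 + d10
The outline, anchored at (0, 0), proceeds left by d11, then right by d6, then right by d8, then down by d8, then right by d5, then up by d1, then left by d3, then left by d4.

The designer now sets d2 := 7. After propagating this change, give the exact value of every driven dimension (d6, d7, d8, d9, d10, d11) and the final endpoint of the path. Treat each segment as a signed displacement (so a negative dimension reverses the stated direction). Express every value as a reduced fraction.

Apply edit: d2 := 7
  d6 = d2*4 = 28
  d7 = d5/5 + d1 = 61/15
  d8 = d7/2 - 9 = -209/30
  d9 = d2/2 = 7/2
  d10 = d5 + d6/3 = 64/3
  d11 = d6*5 + d10 = 484/3
Walk from origin (0, 0):
  seg 1: left by d11 = 484/3 → (-484/3, 0)
  seg 2: right by d6 = 28 → (-400/3, 0)
  seg 3: right by d8 = -209/30 → (-1403/10, 0)
  seg 4: down by d8 = -209/30 → (-1403/10, 209/30)
  seg 5: right by d5 = 12 → (-1283/10, 209/30)
  seg 6: up by d1 = 5/3 → (-1283/10, 259/30)
  seg 7: left by d3 = 7/2 → (-659/5, 259/30)
  seg 8: left by d4 = 1 → (-664/5, 259/30)

d6 = 28
d7 = 61/15
d8 = -209/30
d9 = 7/2
d10 = 64/3
d11 = 484/3
endpoint = (-664/5, 259/30)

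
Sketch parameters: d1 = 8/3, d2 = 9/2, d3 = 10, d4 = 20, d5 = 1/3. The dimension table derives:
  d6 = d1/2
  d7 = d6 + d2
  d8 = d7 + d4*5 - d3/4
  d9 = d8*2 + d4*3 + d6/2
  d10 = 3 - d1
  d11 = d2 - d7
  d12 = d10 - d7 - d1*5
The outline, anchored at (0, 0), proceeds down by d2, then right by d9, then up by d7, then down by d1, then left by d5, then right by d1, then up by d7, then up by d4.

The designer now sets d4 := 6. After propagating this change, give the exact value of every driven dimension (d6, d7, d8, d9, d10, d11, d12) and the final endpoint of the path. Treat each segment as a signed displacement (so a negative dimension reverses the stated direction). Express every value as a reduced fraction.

Apply edit: d4 := 6
  d6 = d1/2 = 4/3
  d7 = d6 + d2 = 35/6
  d8 = d7 + d4*5 - d3/4 = 100/3
  d9 = d8*2 + d4*3 + d6/2 = 256/3
  d10 = 3 - d1 = 1/3
  d11 = d2 - d7 = -4/3
  d12 = d10 - d7 - d1*5 = -113/6
Walk from origin (0, 0):
  seg 1: down by d2 = 9/2 → (0, -9/2)
  seg 2: right by d9 = 256/3 → (256/3, -9/2)
  seg 3: up by d7 = 35/6 → (256/3, 4/3)
  seg 4: down by d1 = 8/3 → (256/3, -4/3)
  seg 5: left by d5 = 1/3 → (85, -4/3)
  seg 6: right by d1 = 8/3 → (263/3, -4/3)
  seg 7: up by d7 = 35/6 → (263/3, 9/2)
  seg 8: up by d4 = 6 → (263/3, 21/2)

d6 = 4/3
d7 = 35/6
d8 = 100/3
d9 = 256/3
d10 = 1/3
d11 = -4/3
d12 = -113/6
endpoint = (263/3, 21/2)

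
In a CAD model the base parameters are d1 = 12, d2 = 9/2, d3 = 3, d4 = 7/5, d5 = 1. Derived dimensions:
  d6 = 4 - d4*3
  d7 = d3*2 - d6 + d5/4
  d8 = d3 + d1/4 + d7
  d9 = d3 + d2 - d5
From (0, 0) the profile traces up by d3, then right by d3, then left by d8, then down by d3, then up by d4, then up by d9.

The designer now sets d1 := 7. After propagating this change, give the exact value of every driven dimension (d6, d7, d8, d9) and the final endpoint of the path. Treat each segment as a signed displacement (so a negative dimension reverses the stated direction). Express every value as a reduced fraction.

Apply edit: d1 := 7
  d6 = 4 - d4*3 = -1/5
  d7 = d3*2 - d6 + d5/4 = 129/20
  d8 = d3 + d1/4 + d7 = 56/5
  d9 = d3 + d2 - d5 = 13/2
Walk from origin (0, 0):
  seg 1: up by d3 = 3 → (0, 3)
  seg 2: right by d3 = 3 → (3, 3)
  seg 3: left by d8 = 56/5 → (-41/5, 3)
  seg 4: down by d3 = 3 → (-41/5, 0)
  seg 5: up by d4 = 7/5 → (-41/5, 7/5)
  seg 6: up by d9 = 13/2 → (-41/5, 79/10)

d6 = -1/5
d7 = 129/20
d8 = 56/5
d9 = 13/2
endpoint = (-41/5, 79/10)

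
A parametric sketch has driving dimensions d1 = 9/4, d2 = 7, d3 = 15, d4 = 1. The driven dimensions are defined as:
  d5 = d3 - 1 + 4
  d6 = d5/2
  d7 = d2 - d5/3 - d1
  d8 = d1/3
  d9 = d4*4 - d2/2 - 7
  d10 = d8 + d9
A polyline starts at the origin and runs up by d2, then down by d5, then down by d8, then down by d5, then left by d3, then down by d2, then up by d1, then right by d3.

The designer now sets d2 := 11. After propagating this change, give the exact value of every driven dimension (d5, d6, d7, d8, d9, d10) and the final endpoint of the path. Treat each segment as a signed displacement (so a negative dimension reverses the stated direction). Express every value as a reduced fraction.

d5 = 18
d6 = 9
d7 = 11/4
d8 = 3/4
d9 = -17/2
d10 = -31/4
endpoint = (0, -69/2)

Apply edit: d2 := 11
  d5 = d3 - 1 + 4 = 18
  d6 = d5/2 = 9
  d7 = d2 - d5/3 - d1 = 11/4
  d8 = d1/3 = 3/4
  d9 = d4*4 - d2/2 - 7 = -17/2
  d10 = d8 + d9 = -31/4
Walk from origin (0, 0):
  seg 1: up by d2 = 11 → (0, 11)
  seg 2: down by d5 = 18 → (0, -7)
  seg 3: down by d8 = 3/4 → (0, -31/4)
  seg 4: down by d5 = 18 → (0, -103/4)
  seg 5: left by d3 = 15 → (-15, -103/4)
  seg 6: down by d2 = 11 → (-15, -147/4)
  seg 7: up by d1 = 9/4 → (-15, -69/2)
  seg 8: right by d3 = 15 → (0, -69/2)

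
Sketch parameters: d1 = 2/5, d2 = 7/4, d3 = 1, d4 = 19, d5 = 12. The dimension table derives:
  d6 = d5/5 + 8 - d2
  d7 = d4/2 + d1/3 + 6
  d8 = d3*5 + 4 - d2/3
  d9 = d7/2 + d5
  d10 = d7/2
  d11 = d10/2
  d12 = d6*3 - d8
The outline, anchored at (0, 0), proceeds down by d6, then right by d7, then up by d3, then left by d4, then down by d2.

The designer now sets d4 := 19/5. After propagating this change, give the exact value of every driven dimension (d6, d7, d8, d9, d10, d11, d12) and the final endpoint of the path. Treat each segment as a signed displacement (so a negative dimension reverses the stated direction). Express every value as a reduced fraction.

d6 = 173/20
d7 = 241/30
d8 = 101/12
d9 = 961/60
d10 = 241/60
d11 = 241/120
d12 = 263/15
endpoint = (127/30, -47/5)

Apply edit: d4 := 19/5
  d6 = d5/5 + 8 - d2 = 173/20
  d7 = d4/2 + d1/3 + 6 = 241/30
  d8 = d3*5 + 4 - d2/3 = 101/12
  d9 = d7/2 + d5 = 961/60
  d10 = d7/2 = 241/60
  d11 = d10/2 = 241/120
  d12 = d6*3 - d8 = 263/15
Walk from origin (0, 0):
  seg 1: down by d6 = 173/20 → (0, -173/20)
  seg 2: right by d7 = 241/30 → (241/30, -173/20)
  seg 3: up by d3 = 1 → (241/30, -153/20)
  seg 4: left by d4 = 19/5 → (127/30, -153/20)
  seg 5: down by d2 = 7/4 → (127/30, -47/5)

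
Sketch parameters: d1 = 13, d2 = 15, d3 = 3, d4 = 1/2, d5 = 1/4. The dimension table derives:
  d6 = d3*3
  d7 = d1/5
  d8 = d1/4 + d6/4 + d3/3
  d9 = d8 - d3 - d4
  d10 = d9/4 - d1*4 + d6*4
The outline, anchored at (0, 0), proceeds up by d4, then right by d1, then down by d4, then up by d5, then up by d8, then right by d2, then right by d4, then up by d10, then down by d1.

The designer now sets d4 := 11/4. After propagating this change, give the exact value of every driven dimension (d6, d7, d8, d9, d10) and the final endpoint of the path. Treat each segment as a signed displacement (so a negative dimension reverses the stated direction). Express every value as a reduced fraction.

d6 = 9
d7 = 13/5
d8 = 13/2
d9 = 3/4
d10 = -253/16
endpoint = (123/4, -353/16)

Apply edit: d4 := 11/4
  d6 = d3*3 = 9
  d7 = d1/5 = 13/5
  d8 = d1/4 + d6/4 + d3/3 = 13/2
  d9 = d8 - d3 - d4 = 3/4
  d10 = d9/4 - d1*4 + d6*4 = -253/16
Walk from origin (0, 0):
  seg 1: up by d4 = 11/4 → (0, 11/4)
  seg 2: right by d1 = 13 → (13, 11/4)
  seg 3: down by d4 = 11/4 → (13, 0)
  seg 4: up by d5 = 1/4 → (13, 1/4)
  seg 5: up by d8 = 13/2 → (13, 27/4)
  seg 6: right by d2 = 15 → (28, 27/4)
  seg 7: right by d4 = 11/4 → (123/4, 27/4)
  seg 8: up by d10 = -253/16 → (123/4, -145/16)
  seg 9: down by d1 = 13 → (123/4, -353/16)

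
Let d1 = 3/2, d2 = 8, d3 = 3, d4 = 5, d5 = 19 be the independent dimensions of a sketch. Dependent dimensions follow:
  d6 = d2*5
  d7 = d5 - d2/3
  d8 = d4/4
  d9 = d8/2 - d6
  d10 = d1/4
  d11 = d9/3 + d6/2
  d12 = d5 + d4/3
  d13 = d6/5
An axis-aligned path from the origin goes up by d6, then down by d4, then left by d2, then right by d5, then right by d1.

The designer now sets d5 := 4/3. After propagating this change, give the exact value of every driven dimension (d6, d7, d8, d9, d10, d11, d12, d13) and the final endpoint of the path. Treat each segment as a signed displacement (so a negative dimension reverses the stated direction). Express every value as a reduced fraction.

d6 = 40
d7 = -4/3
d8 = 5/4
d9 = -315/8
d10 = 3/8
d11 = 55/8
d12 = 3
d13 = 8
endpoint = (-31/6, 35)

Apply edit: d5 := 4/3
  d6 = d2*5 = 40
  d7 = d5 - d2/3 = -4/3
  d8 = d4/4 = 5/4
  d9 = d8/2 - d6 = -315/8
  d10 = d1/4 = 3/8
  d11 = d9/3 + d6/2 = 55/8
  d12 = d5 + d4/3 = 3
  d13 = d6/5 = 8
Walk from origin (0, 0):
  seg 1: up by d6 = 40 → (0, 40)
  seg 2: down by d4 = 5 → (0, 35)
  seg 3: left by d2 = 8 → (-8, 35)
  seg 4: right by d5 = 4/3 → (-20/3, 35)
  seg 5: right by d1 = 3/2 → (-31/6, 35)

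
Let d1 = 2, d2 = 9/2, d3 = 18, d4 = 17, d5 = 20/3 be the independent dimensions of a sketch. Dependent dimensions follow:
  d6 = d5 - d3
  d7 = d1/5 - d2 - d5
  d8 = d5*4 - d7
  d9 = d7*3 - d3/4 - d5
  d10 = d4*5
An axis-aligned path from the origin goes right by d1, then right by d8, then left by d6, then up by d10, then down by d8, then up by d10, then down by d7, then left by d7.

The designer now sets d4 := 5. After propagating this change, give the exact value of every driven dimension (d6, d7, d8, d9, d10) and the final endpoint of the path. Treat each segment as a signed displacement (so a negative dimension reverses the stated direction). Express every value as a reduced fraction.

Apply edit: d4 := 5
  d6 = d5 - d3 = -34/3
  d7 = d1/5 - d2 - d5 = -323/30
  d8 = d5*4 - d7 = 1123/30
  d9 = d7*3 - d3/4 - d5 = -652/15
  d10 = d4*5 = 25
Walk from origin (0, 0):
  seg 1: right by d1 = 2 → (2, 0)
  seg 2: right by d8 = 1123/30 → (1183/30, 0)
  seg 3: left by d6 = -34/3 → (1523/30, 0)
  seg 4: up by d10 = 25 → (1523/30, 25)
  seg 5: down by d8 = 1123/30 → (1523/30, -373/30)
  seg 6: up by d10 = 25 → (1523/30, 377/30)
  seg 7: down by d7 = -323/30 → (1523/30, 70/3)
  seg 8: left by d7 = -323/30 → (923/15, 70/3)

d6 = -34/3
d7 = -323/30
d8 = 1123/30
d9 = -652/15
d10 = 25
endpoint = (923/15, 70/3)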